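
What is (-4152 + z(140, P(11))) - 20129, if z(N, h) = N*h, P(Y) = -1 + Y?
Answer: -22881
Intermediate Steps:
(-4152 + z(140, P(11))) - 20129 = (-4152 + 140*(-1 + 11)) - 20129 = (-4152 + 140*10) - 20129 = (-4152 + 1400) - 20129 = -2752 - 20129 = -22881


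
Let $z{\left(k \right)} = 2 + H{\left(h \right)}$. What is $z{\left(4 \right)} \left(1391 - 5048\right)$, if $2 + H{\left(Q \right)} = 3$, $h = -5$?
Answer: $-10971$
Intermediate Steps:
$H{\left(Q \right)} = 1$ ($H{\left(Q \right)} = -2 + 3 = 1$)
$z{\left(k \right)} = 3$ ($z{\left(k \right)} = 2 + 1 = 3$)
$z{\left(4 \right)} \left(1391 - 5048\right) = 3 \left(1391 - 5048\right) = 3 \left(-3657\right) = -10971$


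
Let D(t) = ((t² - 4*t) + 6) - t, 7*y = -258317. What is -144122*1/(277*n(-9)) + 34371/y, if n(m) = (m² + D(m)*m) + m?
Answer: -18573534565/39927025422 ≈ -0.46519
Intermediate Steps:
y = -258317/7 (y = (⅐)*(-258317) = -258317/7 ≈ -36902.)
D(t) = 6 + t² - 5*t (D(t) = (6 + t² - 4*t) - t = 6 + t² - 5*t)
n(m) = m + m² + m*(6 + m² - 5*m) (n(m) = (m² + (6 + m² - 5*m)*m) + m = (m² + m*(6 + m² - 5*m)) + m = m + m² + m*(6 + m² - 5*m))
-144122*1/(277*n(-9)) + 34371/y = -144122*(-1/(2493*(7 + (-9)² - 4*(-9)))) + 34371/(-258317/7) = -144122*(-1/(2493*(7 + 81 + 36))) + 34371*(-7/258317) = -144122/(-9*124*277) - 240597/258317 = -144122/((-1116*277)) - 240597/258317 = -144122/(-309132) - 240597/258317 = -144122*(-1/309132) - 240597/258317 = 72061/154566 - 240597/258317 = -18573534565/39927025422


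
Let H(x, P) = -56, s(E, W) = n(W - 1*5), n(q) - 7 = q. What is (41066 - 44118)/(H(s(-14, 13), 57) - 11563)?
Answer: 3052/11619 ≈ 0.26267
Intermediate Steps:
n(q) = 7 + q
s(E, W) = 2 + W (s(E, W) = 7 + (W - 1*5) = 7 + (W - 5) = 7 + (-5 + W) = 2 + W)
(41066 - 44118)/(H(s(-14, 13), 57) - 11563) = (41066 - 44118)/(-56 - 11563) = -3052/(-11619) = -3052*(-1/11619) = 3052/11619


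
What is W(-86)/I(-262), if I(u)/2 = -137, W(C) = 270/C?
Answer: 135/11782 ≈ 0.011458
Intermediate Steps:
I(u) = -274 (I(u) = 2*(-137) = -274)
W(-86)/I(-262) = (270/(-86))/(-274) = (270*(-1/86))*(-1/274) = -135/43*(-1/274) = 135/11782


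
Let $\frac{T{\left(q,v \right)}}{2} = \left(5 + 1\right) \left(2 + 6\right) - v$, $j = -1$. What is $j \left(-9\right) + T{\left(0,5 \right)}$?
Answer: $95$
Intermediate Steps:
$T{\left(q,v \right)} = 96 - 2 v$ ($T{\left(q,v \right)} = 2 \left(\left(5 + 1\right) \left(2 + 6\right) - v\right) = 2 \left(6 \cdot 8 - v\right) = 2 \left(48 - v\right) = 96 - 2 v$)
$j \left(-9\right) + T{\left(0,5 \right)} = \left(-1\right) \left(-9\right) + \left(96 - 10\right) = 9 + \left(96 - 10\right) = 9 + 86 = 95$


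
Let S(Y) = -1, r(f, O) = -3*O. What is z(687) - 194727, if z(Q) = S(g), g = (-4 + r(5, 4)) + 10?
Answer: -194728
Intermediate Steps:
g = -6 (g = (-4 - 3*4) + 10 = (-4 - 12) + 10 = -16 + 10 = -6)
z(Q) = -1
z(687) - 194727 = -1 - 194727 = -194728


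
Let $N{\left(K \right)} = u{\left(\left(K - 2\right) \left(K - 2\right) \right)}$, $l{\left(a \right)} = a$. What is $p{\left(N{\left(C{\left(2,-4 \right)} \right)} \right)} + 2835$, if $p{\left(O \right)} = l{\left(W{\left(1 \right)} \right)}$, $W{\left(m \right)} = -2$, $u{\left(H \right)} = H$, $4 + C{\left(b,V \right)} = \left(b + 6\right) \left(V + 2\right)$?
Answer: $2833$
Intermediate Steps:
$C{\left(b,V \right)} = -4 + \left(2 + V\right) \left(6 + b\right)$ ($C{\left(b,V \right)} = -4 + \left(b + 6\right) \left(V + 2\right) = -4 + \left(6 + b\right) \left(2 + V\right) = -4 + \left(2 + V\right) \left(6 + b\right)$)
$N{\left(K \right)} = \left(-2 + K\right)^{2}$ ($N{\left(K \right)} = \left(K - 2\right) \left(K - 2\right) = \left(-2 + K\right) \left(-2 + K\right) = \left(-2 + K\right)^{2}$)
$p{\left(O \right)} = -2$
$p{\left(N{\left(C{\left(2,-4 \right)} \right)} \right)} + 2835 = -2 + 2835 = 2833$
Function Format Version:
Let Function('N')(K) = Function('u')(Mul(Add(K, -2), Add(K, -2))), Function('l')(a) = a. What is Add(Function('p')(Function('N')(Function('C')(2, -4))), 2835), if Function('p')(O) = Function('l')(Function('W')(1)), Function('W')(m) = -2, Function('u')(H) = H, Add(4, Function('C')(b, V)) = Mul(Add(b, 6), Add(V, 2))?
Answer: 2833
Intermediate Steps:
Function('C')(b, V) = Add(-4, Mul(Add(2, V), Add(6, b))) (Function('C')(b, V) = Add(-4, Mul(Add(b, 6), Add(V, 2))) = Add(-4, Mul(Add(6, b), Add(2, V))) = Add(-4, Mul(Add(2, V), Add(6, b))))
Function('N')(K) = Pow(Add(-2, K), 2) (Function('N')(K) = Mul(Add(K, -2), Add(K, -2)) = Mul(Add(-2, K), Add(-2, K)) = Pow(Add(-2, K), 2))
Function('p')(O) = -2
Add(Function('p')(Function('N')(Function('C')(2, -4))), 2835) = Add(-2, 2835) = 2833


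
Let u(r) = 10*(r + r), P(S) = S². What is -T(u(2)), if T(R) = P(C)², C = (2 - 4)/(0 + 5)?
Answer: -16/625 ≈ -0.025600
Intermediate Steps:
C = -⅖ (C = -2/5 = -2*⅕ = -⅖ ≈ -0.40000)
u(r) = 20*r (u(r) = 10*(2*r) = 20*r)
T(R) = 16/625 (T(R) = ((-⅖)²)² = (4/25)² = 16/625)
-T(u(2)) = -1*16/625 = -16/625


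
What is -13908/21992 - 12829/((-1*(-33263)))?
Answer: -186189293/182879974 ≈ -1.0181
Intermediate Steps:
-13908/21992 - 12829/((-1*(-33263))) = -13908*1/21992 - 12829/33263 = -3477/5498 - 12829*1/33263 = -3477/5498 - 12829/33263 = -186189293/182879974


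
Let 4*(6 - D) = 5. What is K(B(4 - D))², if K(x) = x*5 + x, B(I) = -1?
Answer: 36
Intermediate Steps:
D = 19/4 (D = 6 - ¼*5 = 6 - 5/4 = 19/4 ≈ 4.7500)
K(x) = 6*x (K(x) = 5*x + x = 6*x)
K(B(4 - D))² = (6*(-1))² = (-6)² = 36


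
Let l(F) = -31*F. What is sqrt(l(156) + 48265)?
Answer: sqrt(43429) ≈ 208.40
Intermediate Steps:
sqrt(l(156) + 48265) = sqrt(-31*156 + 48265) = sqrt(-4836 + 48265) = sqrt(43429)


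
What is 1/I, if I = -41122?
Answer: -1/41122 ≈ -2.4318e-5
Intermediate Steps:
1/I = 1/(-41122) = -1/41122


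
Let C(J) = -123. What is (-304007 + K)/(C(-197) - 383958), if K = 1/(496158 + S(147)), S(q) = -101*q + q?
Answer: 146366602205/184918870098 ≈ 0.79152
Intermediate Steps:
S(q) = -100*q
K = 1/481458 (K = 1/(496158 - 100*147) = 1/(496158 - 14700) = 1/481458 ≈ 2.0770e-6)
(-304007 + K)/(C(-197) - 383958) = (-304007 + 1/481458)/(-123 - 383958) = -146366602205/481458/(-384081) = -146366602205/481458*(-1/384081) = 146366602205/184918870098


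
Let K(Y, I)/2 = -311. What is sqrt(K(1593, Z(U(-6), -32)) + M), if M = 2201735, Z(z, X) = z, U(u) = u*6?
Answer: sqrt(2201113) ≈ 1483.6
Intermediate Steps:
U(u) = 6*u
K(Y, I) = -622 (K(Y, I) = 2*(-311) = -622)
sqrt(K(1593, Z(U(-6), -32)) + M) = sqrt(-622 + 2201735) = sqrt(2201113)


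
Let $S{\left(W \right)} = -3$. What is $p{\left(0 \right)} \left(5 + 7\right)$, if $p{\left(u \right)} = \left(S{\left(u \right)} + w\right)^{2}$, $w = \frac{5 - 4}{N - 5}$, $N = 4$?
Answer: $192$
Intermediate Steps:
$w = -1$ ($w = \frac{5 - 4}{4 - 5} = 1 \frac{1}{-1} = 1 \left(-1\right) = -1$)
$p{\left(u \right)} = 16$ ($p{\left(u \right)} = \left(-3 - 1\right)^{2} = \left(-4\right)^{2} = 16$)
$p{\left(0 \right)} \left(5 + 7\right) = 16 \left(5 + 7\right) = 16 \cdot 12 = 192$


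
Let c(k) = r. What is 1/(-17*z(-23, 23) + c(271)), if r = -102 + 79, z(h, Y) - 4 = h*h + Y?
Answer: -1/9475 ≈ -0.00010554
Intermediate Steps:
z(h, Y) = 4 + Y + h² (z(h, Y) = 4 + (h*h + Y) = 4 + (h² + Y) = 4 + (Y + h²) = 4 + Y + h²)
r = -23
c(k) = -23
1/(-17*z(-23, 23) + c(271)) = 1/(-17*(4 + 23 + (-23)²) - 23) = 1/(-17*(4 + 23 + 529) - 23) = 1/(-17*556 - 23) = 1/(-9452 - 23) = 1/(-9475) = -1/9475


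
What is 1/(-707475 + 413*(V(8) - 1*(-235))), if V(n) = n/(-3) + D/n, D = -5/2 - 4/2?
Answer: -48/29364175 ≈ -1.6346e-6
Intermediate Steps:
D = -9/2 (D = -5*½ - 4*½ = -5/2 - 2 = -9/2 ≈ -4.5000)
V(n) = -9/(2*n) - n/3 (V(n) = n/(-3) - 9/(2*n) = n*(-⅓) - 9/(2*n) = -n/3 - 9/(2*n) = -9/(2*n) - n/3)
1/(-707475 + 413*(V(8) - 1*(-235))) = 1/(-707475 + 413*((-9/2/8 - ⅓*8) - 1*(-235))) = 1/(-707475 + 413*((-9/2*⅛ - 8/3) + 235)) = 1/(-707475 + 413*((-9/16 - 8/3) + 235)) = 1/(-707475 + 413*(-155/48 + 235)) = 1/(-707475 + 413*(11125/48)) = 1/(-707475 + 4594625/48) = 1/(-29364175/48) = -48/29364175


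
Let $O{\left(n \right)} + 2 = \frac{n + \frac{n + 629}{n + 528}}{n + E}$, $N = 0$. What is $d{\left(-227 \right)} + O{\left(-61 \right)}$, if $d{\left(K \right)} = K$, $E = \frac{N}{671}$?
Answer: $- \frac{6495604}{28487} \approx -228.02$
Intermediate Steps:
$E = 0$ ($E = \frac{0}{671} = 0 \cdot \frac{1}{671} = 0$)
$O{\left(n \right)} = -2 + \frac{n + \frac{629 + n}{528 + n}}{n}$ ($O{\left(n \right)} = -2 + \frac{n + \frac{n + 629}{n + 528}}{n + 0} = -2 + \frac{n + \frac{629 + n}{528 + n}}{n}$)
$d{\left(-227 \right)} + O{\left(-61 \right)} = -227 + \frac{629 - \left(-61\right)^{2} - -32147}{\left(-61\right) \left(528 - 61\right)} = -227 - \frac{629 - 3721 + 32147}{61 \cdot 467} = -227 - \frac{629 - 3721 + 32147}{28487} = -227 - \frac{1}{28487} \cdot 29055 = -227 - \frac{29055}{28487} = - \frac{6495604}{28487}$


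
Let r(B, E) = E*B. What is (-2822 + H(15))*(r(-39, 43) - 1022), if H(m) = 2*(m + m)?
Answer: 7454638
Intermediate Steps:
r(B, E) = B*E
H(m) = 4*m (H(m) = 2*(2*m) = 4*m)
(-2822 + H(15))*(r(-39, 43) - 1022) = (-2822 + 4*15)*(-39*43 - 1022) = (-2822 + 60)*(-1677 - 1022) = -2762*(-2699) = 7454638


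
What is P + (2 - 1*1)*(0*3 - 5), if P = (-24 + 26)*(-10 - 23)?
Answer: -71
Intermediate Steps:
P = -66 (P = 2*(-33) = -66)
P + (2 - 1*1)*(0*3 - 5) = -66 + (2 - 1*1)*(0*3 - 5) = -66 + (2 - 1)*(0 - 5) = -66 + 1*(-5) = -66 - 5 = -71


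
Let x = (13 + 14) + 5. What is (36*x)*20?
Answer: 23040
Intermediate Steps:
x = 32 (x = 27 + 5 = 32)
(36*x)*20 = (36*32)*20 = 1152*20 = 23040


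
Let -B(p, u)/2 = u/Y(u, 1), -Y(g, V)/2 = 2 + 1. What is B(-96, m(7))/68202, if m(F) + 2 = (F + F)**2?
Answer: 97/102303 ≈ 0.00094816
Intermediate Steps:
m(F) = -2 + 4*F**2 (m(F) = -2 + (F + F)**2 = -2 + (2*F)**2 = -2 + 4*F**2)
Y(g, V) = -6 (Y(g, V) = -2*(2 + 1) = -2*3 = -6)
B(p, u) = u/3 (B(p, u) = -2*u/(-6) = -2*u*(-1)/6 = -(-1)*u/3 = u/3)
B(-96, m(7))/68202 = ((-2 + 4*7**2)/3)/68202 = ((-2 + 4*49)/3)*(1/68202) = ((-2 + 196)/3)*(1/68202) = ((1/3)*194)*(1/68202) = (194/3)*(1/68202) = 97/102303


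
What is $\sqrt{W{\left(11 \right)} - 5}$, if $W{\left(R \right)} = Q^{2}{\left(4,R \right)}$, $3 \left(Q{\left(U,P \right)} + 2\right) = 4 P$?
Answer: $\frac{\sqrt{1399}}{3} \approx 12.468$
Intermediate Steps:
$Q{\left(U,P \right)} = -2 + \frac{4 P}{3}$
$W{\left(R \right)} = \left(-2 + \frac{4 R}{3}\right)^{2}$
$\sqrt{W{\left(11 \right)} - 5} = \sqrt{\frac{4 \left(-3 + 2 \cdot 11\right)^{2}}{9} - 5} = \sqrt{\frac{4 \left(-3 + 22\right)^{2}}{9} - 5} = \sqrt{\frac{4 \cdot 19^{2}}{9} - 5} = \sqrt{\frac{4}{9} \cdot 361 - 5} = \sqrt{\frac{1444}{9} - 5} = \sqrt{\frac{1399}{9}} = \frac{\sqrt{1399}}{3}$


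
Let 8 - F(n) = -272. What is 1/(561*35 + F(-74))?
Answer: 1/19915 ≈ 5.0213e-5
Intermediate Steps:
F(n) = 280 (F(n) = 8 - 1*(-272) = 8 + 272 = 280)
1/(561*35 + F(-74)) = 1/(561*35 + 280) = 1/(19635 + 280) = 1/19915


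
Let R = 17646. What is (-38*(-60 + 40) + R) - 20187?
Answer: -1781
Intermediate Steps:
(-38*(-60 + 40) + R) - 20187 = (-38*(-60 + 40) + 17646) - 20187 = (-38*(-20) + 17646) - 20187 = (760 + 17646) - 20187 = 18406 - 20187 = -1781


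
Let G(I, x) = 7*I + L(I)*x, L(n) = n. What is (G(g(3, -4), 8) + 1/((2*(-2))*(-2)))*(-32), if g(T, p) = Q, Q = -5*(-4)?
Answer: -9604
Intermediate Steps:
Q = 20 (Q = -1*(-20) = 20)
g(T, p) = 20
G(I, x) = 7*I + I*x
(G(g(3, -4), 8) + 1/((2*(-2))*(-2)))*(-32) = (20*(7 + 8) + 1/((2*(-2))*(-2)))*(-32) = (20*15 + 1/(-4*(-2)))*(-32) = (300 + 1/8)*(-32) = (2401/8)*(-32) = -9604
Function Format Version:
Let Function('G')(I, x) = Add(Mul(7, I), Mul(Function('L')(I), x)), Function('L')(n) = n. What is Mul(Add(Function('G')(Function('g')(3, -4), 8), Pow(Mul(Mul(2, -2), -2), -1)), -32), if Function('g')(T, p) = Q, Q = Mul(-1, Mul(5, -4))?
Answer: -9604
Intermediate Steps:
Q = 20 (Q = Mul(-1, -20) = 20)
Function('g')(T, p) = 20
Function('G')(I, x) = Add(Mul(7, I), Mul(I, x))
Mul(Add(Function('G')(Function('g')(3, -4), 8), Pow(Mul(Mul(2, -2), -2), -1)), -32) = Mul(Add(Mul(20, Add(7, 8)), Pow(Mul(Mul(2, -2), -2), -1)), -32) = Mul(Add(Mul(20, 15), Pow(Mul(-4, -2), -1)), -32) = Mul(Add(300, Pow(8, -1)), -32) = Mul(Add(300, Rational(1, 8)), -32) = Mul(Rational(2401, 8), -32) = -9604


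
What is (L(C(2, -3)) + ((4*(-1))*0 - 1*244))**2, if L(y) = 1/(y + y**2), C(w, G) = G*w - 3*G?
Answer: 8567329/144 ≈ 59495.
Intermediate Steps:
C(w, G) = -3*G + G*w
(L(C(2, -3)) + ((4*(-1))*0 - 1*244))**2 = (1/(((-3*(-3 + 2)))*(1 - 3*(-3 + 2))) + ((4*(-1))*0 - 1*244))**2 = (1/(((-3*(-1)))*(1 - 3*(-1))) + (-4*0 - 244))**2 = (1/(3*(1 + 3)) + (0 - 244))**2 = ((1/3)/4 - 244)**2 = ((1/3)*(1/4) - 244)**2 = (1/12 - 244)**2 = (-2927/12)**2 = 8567329/144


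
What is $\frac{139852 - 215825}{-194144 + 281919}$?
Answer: $- \frac{75973}{87775} \approx -0.86554$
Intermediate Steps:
$\frac{139852 - 215825}{-194144 + 281919} = - \frac{75973}{87775}$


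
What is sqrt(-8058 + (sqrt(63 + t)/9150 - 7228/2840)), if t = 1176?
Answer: sqrt(-136076549266530 + 1845006*sqrt(1239))/129930 ≈ 89.781*I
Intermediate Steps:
sqrt(-8058 + (sqrt(63 + t)/9150 - 7228/2840)) = sqrt(-8058 + (sqrt(63 + 1176)/9150 - 7228/2840)) = sqrt(-8058 + (sqrt(1239)*(1/9150) - 7228*1/2840)) = sqrt(-8058 + (sqrt(1239)/9150 - 1807/710)) = sqrt(-8058 + (-1807/710 + sqrt(1239)/9150)) = sqrt(-5722987/710 + sqrt(1239)/9150)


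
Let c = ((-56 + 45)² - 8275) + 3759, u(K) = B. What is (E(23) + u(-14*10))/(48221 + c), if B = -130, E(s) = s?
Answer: -107/43826 ≈ -0.0024415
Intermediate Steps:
u(K) = -130
c = -4395 (c = ((-11)² - 8275) + 3759 = (121 - 8275) + 3759 = -8154 + 3759 = -4395)
(E(23) + u(-14*10))/(48221 + c) = (23 - 130)/(48221 - 4395) = -107/43826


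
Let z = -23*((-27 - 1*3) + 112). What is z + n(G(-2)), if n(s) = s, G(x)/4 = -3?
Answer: -1898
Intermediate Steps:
G(x) = -12 (G(x) = 4*(-3) = -12)
z = -1886 (z = -23*((-27 - 3) + 112) = -23*(-30 + 112) = -23*82 = -1886)
z + n(G(-2)) = -1886 - 12 = -1898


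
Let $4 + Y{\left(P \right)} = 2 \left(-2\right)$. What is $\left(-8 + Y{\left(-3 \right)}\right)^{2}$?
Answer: $256$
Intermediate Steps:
$Y{\left(P \right)} = -8$ ($Y{\left(P \right)} = -4 + 2 \left(-2\right) = -4 - 4 = -8$)
$\left(-8 + Y{\left(-3 \right)}\right)^{2} = \left(-8 - 8\right)^{2} = \left(-16\right)^{2} = 256$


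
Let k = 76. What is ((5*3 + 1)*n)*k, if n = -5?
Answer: -6080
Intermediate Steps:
((5*3 + 1)*n)*k = ((5*3 + 1)*(-5))*76 = ((15 + 1)*(-5))*76 = (16*(-5))*76 = -80*76 = -6080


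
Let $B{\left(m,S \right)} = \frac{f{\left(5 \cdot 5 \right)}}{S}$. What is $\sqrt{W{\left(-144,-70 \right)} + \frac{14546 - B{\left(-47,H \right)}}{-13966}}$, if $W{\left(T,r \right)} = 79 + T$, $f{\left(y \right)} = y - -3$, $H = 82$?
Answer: $\frac{i \sqrt{5413383053943}}{286303} \approx 8.1266 i$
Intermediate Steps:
$f{\left(y \right)} = 3 + y$ ($f{\left(y \right)} = y + 3 = 3 + y$)
$B{\left(m,S \right)} = \frac{28}{S}$ ($B{\left(m,S \right)} = \frac{3 + 5 \cdot 5}{S} = \frac{3 + 25}{S} = \frac{28}{S}$)
$\sqrt{W{\left(-144,-70 \right)} + \frac{14546 - B{\left(-47,H \right)}}{-13966}} = \sqrt{\left(79 - 144\right) + \frac{14546 - \frac{28}{82}}{-13966}} = \sqrt{-65 + \left(14546 - 28 \cdot \frac{1}{82}\right) \left(- \frac{1}{13966}\right)} = \sqrt{-65 + \left(14546 - \frac{14}{41}\right) \left(- \frac{1}{13966}\right)} = \sqrt{-65 + \frac{596372}{41} \left(- \frac{1}{13966}\right)} = \sqrt{-65 - \frac{298186}{286303}} = \sqrt{- \frac{18907881}{286303}} = \frac{i \sqrt{5413383053943}}{286303}$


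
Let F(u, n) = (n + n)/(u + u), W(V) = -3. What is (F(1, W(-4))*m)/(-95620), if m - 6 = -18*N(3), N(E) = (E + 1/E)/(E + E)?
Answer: -3/23905 ≈ -0.00012550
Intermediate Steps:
F(u, n) = n/u (F(u, n) = (2*n)/((2*u)) = (2*n)*(1/(2*u)) = n/u)
N(E) = (E + 1/E)/(2*E) (N(E) = (E + 1/E)/((2*E)) = (E + 1/E)*(1/(2*E)) = (E + 1/E)/(2*E))
m = -4 (m = 6 - 9*(1 + 3²)/3² = 6 - 9*(1 + 9)/9 = 6 - 9*10/9 = 6 - 18*5/9 = 6 - 10 = -4)
(F(1, W(-4))*m)/(-95620) = (-3/1*(-4))/(-95620) = (-3*1*(-4))*(-1/95620) = -3*(-4)*(-1/95620) = 12*(-1/95620) = -3/23905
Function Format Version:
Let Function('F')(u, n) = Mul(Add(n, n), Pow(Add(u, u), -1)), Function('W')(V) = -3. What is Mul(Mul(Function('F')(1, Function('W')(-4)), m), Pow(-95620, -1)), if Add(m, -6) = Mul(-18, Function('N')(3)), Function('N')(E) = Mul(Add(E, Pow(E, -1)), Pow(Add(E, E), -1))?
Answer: Rational(-3, 23905) ≈ -0.00012550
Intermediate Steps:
Function('F')(u, n) = Mul(n, Pow(u, -1)) (Function('F')(u, n) = Mul(Mul(2, n), Pow(Mul(2, u), -1)) = Mul(Mul(2, n), Mul(Rational(1, 2), Pow(u, -1))) = Mul(n, Pow(u, -1)))
Function('N')(E) = Mul(Rational(1, 2), Pow(E, -1), Add(E, Pow(E, -1))) (Function('N')(E) = Mul(Add(E, Pow(E, -1)), Pow(Mul(2, E), -1)) = Mul(Add(E, Pow(E, -1)), Mul(Rational(1, 2), Pow(E, -1))) = Mul(Rational(1, 2), Pow(E, -1), Add(E, Pow(E, -1))))
m = -4 (m = Add(6, Mul(-18, Mul(Rational(1, 2), Pow(3, -2), Add(1, Pow(3, 2))))) = Add(6, Mul(-18, Mul(Rational(1, 2), Rational(1, 9), Add(1, 9)))) = Add(6, Mul(-18, Mul(Rational(1, 2), Rational(1, 9), 10))) = Add(6, Mul(-18, Rational(5, 9))) = Add(6, -10) = -4)
Mul(Mul(Function('F')(1, Function('W')(-4)), m), Pow(-95620, -1)) = Mul(Mul(Mul(-3, Pow(1, -1)), -4), Pow(-95620, -1)) = Mul(Mul(Mul(-3, 1), -4), Rational(-1, 95620)) = Mul(Mul(-3, -4), Rational(-1, 95620)) = Mul(12, Rational(-1, 95620)) = Rational(-3, 23905)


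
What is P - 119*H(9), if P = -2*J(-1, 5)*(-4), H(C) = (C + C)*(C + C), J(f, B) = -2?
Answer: -38572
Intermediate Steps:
H(C) = 4*C**2 (H(C) = (2*C)*(2*C) = 4*C**2)
P = -16 (P = -2*(-2)*(-4) = 4*(-4) = -16)
P - 119*H(9) = -16 - 476*9**2 = -16 - 476*81 = -16 - 119*324 = -16 - 38556 = -38572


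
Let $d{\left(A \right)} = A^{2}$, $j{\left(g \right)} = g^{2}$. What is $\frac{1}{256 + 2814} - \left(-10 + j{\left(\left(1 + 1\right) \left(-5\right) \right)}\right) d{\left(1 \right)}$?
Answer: $- \frac{276299}{3070} \approx -90.0$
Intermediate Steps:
$\frac{1}{256 + 2814} - \left(-10 + j{\left(\left(1 + 1\right) \left(-5\right) \right)}\right) d{\left(1 \right)} = \frac{1}{256 + 2814} - \left(-10 + \left(\left(1 + 1\right) \left(-5\right)\right)^{2}\right) 1^{2} = \frac{1}{3070} - \left(-10 + \left(2 \left(-5\right)\right)^{2}\right) 1 = \frac{1}{3070} - \left(-10 + \left(-10\right)^{2}\right) 1 = \frac{1}{3070} - \left(-10 + 100\right) 1 = \frac{1}{3070} - 90 \cdot 1 = \frac{1}{3070} - 90 = - \frac{276299}{3070}$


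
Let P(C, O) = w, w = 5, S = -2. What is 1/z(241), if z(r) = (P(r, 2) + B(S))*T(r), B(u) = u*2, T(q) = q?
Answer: 1/241 ≈ 0.0041494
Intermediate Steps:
P(C, O) = 5
B(u) = 2*u
z(r) = r (z(r) = (5 + 2*(-2))*r = (5 - 4)*r = 1*r = r)
1/z(241) = 1/241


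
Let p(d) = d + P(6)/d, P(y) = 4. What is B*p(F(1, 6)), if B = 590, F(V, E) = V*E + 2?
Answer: 5015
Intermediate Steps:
F(V, E) = 2 + E*V (F(V, E) = E*V + 2 = 2 + E*V)
p(d) = d + 4/d
B*p(F(1, 6)) = 590*((2 + 6*1) + 4/(2 + 6*1)) = 590*((2 + 6) + 4/(2 + 6)) = 590*(8 + 4/8) = 590*(8 + 4*(⅛)) = 590*(8 + ½) = 590*(17/2) = 5015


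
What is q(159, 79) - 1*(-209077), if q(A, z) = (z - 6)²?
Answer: 214406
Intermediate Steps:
q(A, z) = (-6 + z)²
q(159, 79) - 1*(-209077) = (-6 + 79)² - 1*(-209077) = 73² + 209077 = 5329 + 209077 = 214406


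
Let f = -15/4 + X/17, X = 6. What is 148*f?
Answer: -8547/17 ≈ -502.76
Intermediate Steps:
f = -231/68 (f = -15/4 + 6/17 = -231/68 ≈ -3.3971)
148*f = 148*(-231/68) = -8547/17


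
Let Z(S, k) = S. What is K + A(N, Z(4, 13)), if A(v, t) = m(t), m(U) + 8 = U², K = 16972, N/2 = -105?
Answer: 16980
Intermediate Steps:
N = -210 (N = 2*(-105) = -210)
m(U) = -8 + U²
A(v, t) = -8 + t²
K + A(N, Z(4, 13)) = 16972 + (-8 + 4²) = 16972 + (-8 + 16) = 16972 + 8 = 16980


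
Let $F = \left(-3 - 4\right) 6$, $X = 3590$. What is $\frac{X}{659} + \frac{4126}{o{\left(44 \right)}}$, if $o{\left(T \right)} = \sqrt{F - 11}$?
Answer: $\frac{3590}{659} - \frac{4126 i \sqrt{53}}{53} \approx 5.4476 - 566.75 i$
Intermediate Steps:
$F = -42$ ($F = \left(-7\right) 6 = -42$)
$o{\left(T \right)} = i \sqrt{53}$ ($o{\left(T \right)} = \sqrt{-42 - 11} = \sqrt{-53} = i \sqrt{53}$)
$\frac{X}{659} + \frac{4126}{o{\left(44 \right)}} = \frac{3590}{659} + \frac{4126}{i \sqrt{53}} = 3590 \cdot \frac{1}{659} + 4126 \left(- \frac{i \sqrt{53}}{53}\right) = \frac{3590}{659} - \frac{4126 i \sqrt{53}}{53}$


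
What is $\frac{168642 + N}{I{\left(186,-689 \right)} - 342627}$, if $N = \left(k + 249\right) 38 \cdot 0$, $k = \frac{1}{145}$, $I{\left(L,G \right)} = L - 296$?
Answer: $- \frac{168642}{342737} \approx -0.49204$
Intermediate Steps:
$I{\left(L,G \right)} = -296 + L$
$k = \frac{1}{145} \approx 0.0068966$
$N = 0$ ($N = \left(\frac{1}{145} + 249\right) 38 \cdot 0 = \frac{36106}{145} \cdot 0 = 0$)
$\frac{168642 + N}{I{\left(186,-689 \right)} - 342627} = \frac{168642 + 0}{\left(-296 + 186\right) - 342627} = \frac{168642}{-110 - 342627} = \frac{168642}{-342737} = 168642 \left(- \frac{1}{342737}\right) = - \frac{168642}{342737}$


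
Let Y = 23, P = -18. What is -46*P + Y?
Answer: 851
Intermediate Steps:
-46*P + Y = -46*(-18) + 23 = 828 + 23 = 851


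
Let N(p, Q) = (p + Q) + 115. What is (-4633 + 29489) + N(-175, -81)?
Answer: 24715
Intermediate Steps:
N(p, Q) = 115 + Q + p (N(p, Q) = (Q + p) + 115 = 115 + Q + p)
(-4633 + 29489) + N(-175, -81) = (-4633 + 29489) + (115 - 81 - 175) = 24856 - 141 = 24715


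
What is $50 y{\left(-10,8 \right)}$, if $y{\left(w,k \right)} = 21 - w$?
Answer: $1550$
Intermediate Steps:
$50 y{\left(-10,8 \right)} = 50 \left(21 - -10\right) = 50 \left(21 + 10\right) = 50 \cdot 31 = 1550$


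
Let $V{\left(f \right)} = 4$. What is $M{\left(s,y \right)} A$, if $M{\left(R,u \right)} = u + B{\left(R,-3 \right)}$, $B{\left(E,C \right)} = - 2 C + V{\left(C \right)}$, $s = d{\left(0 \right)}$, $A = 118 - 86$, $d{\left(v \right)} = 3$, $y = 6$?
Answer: $512$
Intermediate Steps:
$A = 32$ ($A = 118 - 86 = 32$)
$s = 3$
$B{\left(E,C \right)} = 4 - 2 C$ ($B{\left(E,C \right)} = - 2 C + 4 = 4 - 2 C$)
$M{\left(R,u \right)} = 10 + u$ ($M{\left(R,u \right)} = u + \left(4 - -6\right) = u + \left(4 + 6\right) = u + 10 = 10 + u$)
$M{\left(s,y \right)} A = \left(10 + 6\right) 32 = 16 \cdot 32 = 512$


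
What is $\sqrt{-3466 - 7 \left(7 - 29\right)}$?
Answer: $12 i \sqrt{23} \approx 57.55 i$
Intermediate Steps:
$\sqrt{-3466 - 7 \left(7 - 29\right)} = \sqrt{-3466 - -154} = \sqrt{-3466 + 154} = \sqrt{-3312} = 12 i \sqrt{23}$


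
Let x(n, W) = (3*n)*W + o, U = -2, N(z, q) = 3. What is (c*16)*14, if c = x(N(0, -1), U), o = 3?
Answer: -3360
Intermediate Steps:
x(n, W) = 3 + 3*W*n (x(n, W) = (3*n)*W + 3 = 3*W*n + 3 = 3 + 3*W*n)
c = -15 (c = 3 + 3*(-2)*3 = 3 - 18 = -15)
(c*16)*14 = -15*16*14 = -240*14 = -3360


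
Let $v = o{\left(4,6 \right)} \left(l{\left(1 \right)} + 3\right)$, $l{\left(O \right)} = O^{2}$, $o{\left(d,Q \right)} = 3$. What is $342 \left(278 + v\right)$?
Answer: $99180$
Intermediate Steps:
$v = 12$ ($v = 3 \left(1^{2} + 3\right) = 3 \left(1 + 3\right) = 3 \cdot 4 = 12$)
$342 \left(278 + v\right) = 342 \left(278 + 12\right) = 342 \cdot 290 = 99180$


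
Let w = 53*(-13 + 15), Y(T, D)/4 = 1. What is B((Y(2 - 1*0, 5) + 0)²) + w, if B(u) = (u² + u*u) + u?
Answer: 634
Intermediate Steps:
Y(T, D) = 4 (Y(T, D) = 4*1 = 4)
B(u) = u + 2*u² (B(u) = (u² + u²) + u = 2*u² + u = u + 2*u²)
w = 106 (w = 53*2 = 106)
B((Y(2 - 1*0, 5) + 0)²) + w = (4 + 0)²*(1 + 2*(4 + 0)²) + 106 = 4²*(1 + 2*4²) + 106 = 16*(1 + 2*16) + 106 = 16*(1 + 32) + 106 = 16*33 + 106 = 528 + 106 = 634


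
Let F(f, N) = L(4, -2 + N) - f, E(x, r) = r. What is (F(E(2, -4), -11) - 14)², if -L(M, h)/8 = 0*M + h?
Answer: 8836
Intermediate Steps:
L(M, h) = -8*h (L(M, h) = -8*(0*M + h) = -8*(0 + h) = -8*h)
F(f, N) = 16 - f - 8*N (F(f, N) = -8*(-2 + N) - f = (16 - 8*N) - f = 16 - f - 8*N)
(F(E(2, -4), -11) - 14)² = ((16 - 1*(-4) - 8*(-11)) - 14)² = ((16 + 4 + 88) - 14)² = (108 - 14)² = 94² = 8836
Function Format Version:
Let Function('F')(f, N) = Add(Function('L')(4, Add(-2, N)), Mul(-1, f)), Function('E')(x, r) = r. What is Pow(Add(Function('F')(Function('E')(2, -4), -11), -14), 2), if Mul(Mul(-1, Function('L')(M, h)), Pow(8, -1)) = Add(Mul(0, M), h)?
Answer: 8836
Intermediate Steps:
Function('L')(M, h) = Mul(-8, h) (Function('L')(M, h) = Mul(-8, Add(Mul(0, M), h)) = Mul(-8, Add(0, h)) = Mul(-8, h))
Function('F')(f, N) = Add(16, Mul(-1, f), Mul(-8, N)) (Function('F')(f, N) = Add(Mul(-8, Add(-2, N)), Mul(-1, f)) = Add(Add(16, Mul(-8, N)), Mul(-1, f)) = Add(16, Mul(-1, f), Mul(-8, N)))
Pow(Add(Function('F')(Function('E')(2, -4), -11), -14), 2) = Pow(Add(Add(16, Mul(-1, -4), Mul(-8, -11)), -14), 2) = Pow(Add(Add(16, 4, 88), -14), 2) = Pow(Add(108, -14), 2) = Pow(94, 2) = 8836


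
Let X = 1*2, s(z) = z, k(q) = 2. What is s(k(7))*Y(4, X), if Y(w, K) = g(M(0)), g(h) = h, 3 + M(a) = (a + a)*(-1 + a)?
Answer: -6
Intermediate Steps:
M(a) = -3 + 2*a*(-1 + a) (M(a) = -3 + (a + a)*(-1 + a) = -3 + (2*a)*(-1 + a) = -3 + 2*a*(-1 + a))
X = 2
Y(w, K) = -3 (Y(w, K) = -3 - 2*0 + 2*0**2 = -3 + 0 + 2*0 = -3 + 0 + 0 = -3)
s(k(7))*Y(4, X) = 2*(-3) = -6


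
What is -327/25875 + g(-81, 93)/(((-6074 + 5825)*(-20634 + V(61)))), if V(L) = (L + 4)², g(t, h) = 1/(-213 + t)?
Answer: -43644956437/3453557105250 ≈ -0.012638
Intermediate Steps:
V(L) = (4 + L)²
-327/25875 + g(-81, 93)/(((-6074 + 5825)*(-20634 + V(61)))) = -327/25875 + 1/((-213 - 81)*(((-6074 + 5825)*(-20634 + (4 + 61)²)))) = -327*1/25875 + 1/((-294)*((-249*(-20634 + 65²)))) = -109/8625 - (-1/(249*(-20634 + 4225)))/294 = -109/8625 - 1/(294*((-249*(-16409)))) = -109/8625 - 1/294/4085841 = -109/8625 - 1/294*1/4085841 = -109/8625 - 1/1201237254 = -43644956437/3453557105250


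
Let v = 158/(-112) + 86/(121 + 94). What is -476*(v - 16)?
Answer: 80971/10 ≈ 8097.1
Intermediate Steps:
v = -283/280 (v = 158*(-1/112) + 86/215 = -79/56 + 86*(1/215) = -79/56 + 2/5 = -283/280 ≈ -1.0107)
-476*(v - 16) = -476*(-283/280 - 16) = -476*(-4763/280) = 80971/10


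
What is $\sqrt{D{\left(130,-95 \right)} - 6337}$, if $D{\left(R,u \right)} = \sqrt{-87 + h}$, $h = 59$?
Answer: $\sqrt{-6337 + 2 i \sqrt{7}} \approx 0.0332 + 79.605 i$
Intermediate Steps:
$D{\left(R,u \right)} = 2 i \sqrt{7}$ ($D{\left(R,u \right)} = \sqrt{-87 + 59} = \sqrt{-28} = 2 i \sqrt{7}$)
$\sqrt{D{\left(130,-95 \right)} - 6337} = \sqrt{2 i \sqrt{7} - 6337} = \sqrt{-6337 + 2 i \sqrt{7}}$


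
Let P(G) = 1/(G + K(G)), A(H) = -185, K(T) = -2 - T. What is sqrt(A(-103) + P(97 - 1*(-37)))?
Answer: I*sqrt(742)/2 ≈ 13.62*I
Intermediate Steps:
P(G) = -1/2 (P(G) = 1/(G + (-2 - G)) = 1/(-2) = -1/2)
sqrt(A(-103) + P(97 - 1*(-37))) = sqrt(-185 - 1/2) = sqrt(-371/2) = I*sqrt(742)/2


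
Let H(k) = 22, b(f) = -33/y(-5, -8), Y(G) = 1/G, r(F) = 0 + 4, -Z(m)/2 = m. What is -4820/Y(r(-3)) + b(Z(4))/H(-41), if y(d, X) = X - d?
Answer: -38559/2 ≈ -19280.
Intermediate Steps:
Z(m) = -2*m
r(F) = 4
b(f) = 11 (b(f) = -33/(-8 - 1*(-5)) = -33/(-8 + 5) = -33/(-3) = -33*(-⅓) = 11)
-4820/Y(r(-3)) + b(Z(4))/H(-41) = -4820/(1/4) + 11/22 = -4820/¼ + 11*(1/22) = -4820*4 + ½ = -19280 + ½ = -38559/2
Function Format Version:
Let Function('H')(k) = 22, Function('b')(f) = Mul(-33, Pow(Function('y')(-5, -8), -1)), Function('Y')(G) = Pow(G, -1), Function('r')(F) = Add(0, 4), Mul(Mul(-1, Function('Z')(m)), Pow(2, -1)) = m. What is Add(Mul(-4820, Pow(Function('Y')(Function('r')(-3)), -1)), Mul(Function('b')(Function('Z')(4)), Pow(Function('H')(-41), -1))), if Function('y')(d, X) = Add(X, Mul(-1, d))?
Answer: Rational(-38559, 2) ≈ -19280.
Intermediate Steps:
Function('Z')(m) = Mul(-2, m)
Function('r')(F) = 4
Function('b')(f) = 11 (Function('b')(f) = Mul(-33, Pow(Add(-8, Mul(-1, -5)), -1)) = Mul(-33, Pow(Add(-8, 5), -1)) = Mul(-33, Pow(-3, -1)) = Mul(-33, Rational(-1, 3)) = 11)
Add(Mul(-4820, Pow(Function('Y')(Function('r')(-3)), -1)), Mul(Function('b')(Function('Z')(4)), Pow(Function('H')(-41), -1))) = Add(Mul(-4820, Pow(Pow(4, -1), -1)), Mul(11, Pow(22, -1))) = Add(Mul(-4820, Pow(Rational(1, 4), -1)), Mul(11, Rational(1, 22))) = Add(Mul(-4820, 4), Rational(1, 2)) = Add(-19280, Rational(1, 2)) = Rational(-38559, 2)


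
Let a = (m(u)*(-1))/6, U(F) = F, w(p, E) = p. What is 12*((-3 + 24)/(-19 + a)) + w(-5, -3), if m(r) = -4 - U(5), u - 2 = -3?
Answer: -97/5 ≈ -19.400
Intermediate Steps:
u = -1 (u = 2 - 3 = -1)
m(r) = -9 (m(r) = -4 - 1*5 = -4 - 5 = -9)
a = 3/2 (a = -9*(-1)/6 = 9*(⅙) = 3/2 ≈ 1.5000)
12*((-3 + 24)/(-19 + a)) + w(-5, -3) = 12*((-3 + 24)/(-19 + 3/2)) - 5 = 12*(21/(-35/2)) - 5 = 12*(21*(-2/35)) - 5 = 12*(-6/5) - 5 = -72/5 - 5 = -97/5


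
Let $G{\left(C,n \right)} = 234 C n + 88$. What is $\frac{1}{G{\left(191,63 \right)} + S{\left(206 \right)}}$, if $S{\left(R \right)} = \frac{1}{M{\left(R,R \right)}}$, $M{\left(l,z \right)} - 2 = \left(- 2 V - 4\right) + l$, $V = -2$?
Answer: $\frac{208}{585688481} \approx 3.5514 \cdot 10^{-7}$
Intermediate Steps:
$M{\left(l,z \right)} = 2 + l$ ($M{\left(l,z \right)} = 2 + \left(\left(\left(-2\right) \left(-2\right) - 4\right) + l\right) = 2 + \left(\left(4 - 4\right) + l\right) = 2 + \left(0 + l\right) = 2 + l$)
$G{\left(C,n \right)} = 88 + 234 C n$ ($G{\left(C,n \right)} = 234 C n + 88 = 88 + 234 C n$)
$S{\left(R \right)} = \frac{1}{2 + R}$
$\frac{1}{G{\left(191,63 \right)} + S{\left(206 \right)}} = \frac{1}{\left(88 + 234 \cdot 191 \cdot 63\right) + \frac{1}{2 + 206}} = \frac{1}{\left(88 + 2815722\right) + \frac{1}{208}} = \frac{1}{2815810 + \frac{1}{208}} = \frac{1}{\frac{585688481}{208}} = \frac{208}{585688481}$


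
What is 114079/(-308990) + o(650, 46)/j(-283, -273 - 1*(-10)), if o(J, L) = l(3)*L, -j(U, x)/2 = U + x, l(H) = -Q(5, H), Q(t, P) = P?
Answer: -6967287/14059045 ≈ -0.49557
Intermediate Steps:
l(H) = -H
j(U, x) = -2*U - 2*x (j(U, x) = -2*(U + x) = -2*U - 2*x)
o(J, L) = -3*L (o(J, L) = (-1*3)*L = -3*L)
114079/(-308990) + o(650, 46)/j(-283, -273 - 1*(-10)) = 114079/(-308990) + (-3*46)/(-2*(-283) - 2*(-273 - 1*(-10))) = 114079*(-1/308990) - 138/(566 - 2*(-273 + 10)) = -114079/308990 - 138/(566 - 2*(-263)) = -114079/308990 - 138/(566 + 526) = -114079/308990 - 138/1092 = -114079/308990 - 138*1/1092 = -114079/308990 - 23/182 = -6967287/14059045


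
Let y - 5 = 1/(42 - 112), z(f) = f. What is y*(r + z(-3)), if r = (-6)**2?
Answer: 11517/70 ≈ 164.53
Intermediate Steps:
r = 36
y = 349/70 (y = 5 + 1/(42 - 112) = 5 + 1/(-70) = 5 - 1/70 = 349/70 ≈ 4.9857)
y*(r + z(-3)) = 349*(36 - 3)/70 = (349/70)*33 = 11517/70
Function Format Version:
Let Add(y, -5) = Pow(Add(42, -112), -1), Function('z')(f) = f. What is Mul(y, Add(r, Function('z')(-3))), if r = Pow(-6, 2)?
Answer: Rational(11517, 70) ≈ 164.53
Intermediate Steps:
r = 36
y = Rational(349, 70) (y = Add(5, Pow(Add(42, -112), -1)) = Add(5, Pow(-70, -1)) = Add(5, Rational(-1, 70)) = Rational(349, 70) ≈ 4.9857)
Mul(y, Add(r, Function('z')(-3))) = Mul(Rational(349, 70), Add(36, -3)) = Mul(Rational(349, 70), 33) = Rational(11517, 70)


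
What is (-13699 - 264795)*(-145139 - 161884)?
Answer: 85504063362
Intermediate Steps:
(-13699 - 264795)*(-145139 - 161884) = -278494*(-307023) = 85504063362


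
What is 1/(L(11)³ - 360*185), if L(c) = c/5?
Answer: -125/8323669 ≈ -1.5017e-5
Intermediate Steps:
L(c) = c/5 (L(c) = c*(⅕) = c/5)
1/(L(11)³ - 360*185) = 1/(((⅕)*11)³ - 360*185) = 1/((11/5)³ - 66600) = 1/(1331/125 - 66600) = 1/(-8323669/125) = -125/8323669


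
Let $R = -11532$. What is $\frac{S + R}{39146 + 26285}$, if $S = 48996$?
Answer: $\frac{37464}{65431} \approx 0.57257$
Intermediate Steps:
$\frac{S + R}{39146 + 26285} = \frac{48996 - 11532}{39146 + 26285} = \frac{37464}{65431}$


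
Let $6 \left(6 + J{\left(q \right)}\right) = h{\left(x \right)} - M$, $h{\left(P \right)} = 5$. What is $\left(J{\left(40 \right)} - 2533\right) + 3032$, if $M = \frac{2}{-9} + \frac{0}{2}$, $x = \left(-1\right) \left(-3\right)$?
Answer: $\frac{26669}{54} \approx 493.87$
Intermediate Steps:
$x = 3$
$M = - \frac{2}{9}$ ($M = 2 \left(- \frac{1}{9}\right) + 0 \cdot \frac{1}{2} = - \frac{2}{9} + 0 = - \frac{2}{9} \approx -0.22222$)
$J{\left(q \right)} = - \frac{277}{54}$ ($J{\left(q \right)} = -6 + \frac{5 - - \frac{2}{9}}{6} = -6 + \frac{5 + \frac{2}{9}}{6} = -6 + \frac{1}{6} \cdot \frac{47}{9} = -6 + \frac{47}{54} = - \frac{277}{54}$)
$\left(J{\left(40 \right)} - 2533\right) + 3032 = \left(- \frac{277}{54} - 2533\right) + 3032 = - \frac{137059}{54} + 3032 = \frac{26669}{54}$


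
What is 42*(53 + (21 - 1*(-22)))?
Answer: 4032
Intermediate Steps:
42*(53 + (21 - 1*(-22))) = 42*(53 + (21 + 22)) = 42*(53 + 43) = 42*96 = 4032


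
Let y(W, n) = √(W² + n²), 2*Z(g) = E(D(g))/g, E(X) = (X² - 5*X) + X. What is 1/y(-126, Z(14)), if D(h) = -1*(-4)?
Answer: 1/126 ≈ 0.0079365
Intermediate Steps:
D(h) = 4
E(X) = X² - 4*X
Z(g) = 0 (Z(g) = ((4*(-4 + 4))/g)/2 = ((4*0)/g)/2 = (0/g)/2 = (½)*0 = 0)
1/y(-126, Z(14)) = 1/(√((-126)² + 0²)) = 1/(√(15876 + 0)) = 1/(√15876) = 1/126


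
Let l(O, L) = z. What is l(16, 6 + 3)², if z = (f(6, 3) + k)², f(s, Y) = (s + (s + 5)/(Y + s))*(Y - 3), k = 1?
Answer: 1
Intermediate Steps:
f(s, Y) = (-3 + Y)*(s + (5 + s)/(Y + s)) (f(s, Y) = (s + (5 + s)/(Y + s))*(-3 + Y) = (-3 + Y)*(s + (5 + s)/(Y + s)))
z = 1 (z = ((-15 - 3*6 - 3*6² + 5*3 + 3*6² + 6*3² - 2*3*6)/(3 + 6) + 1)² = ((-15 - 18 - 3*36 + 15 + 3*36 + 6*9 - 36)/9 + 1)² = ((-15 - 18 - 108 + 15 + 108 + 54 - 36)/9 + 1)² = ((⅑)*0 + 1)² = (0 + 1)² = 1² = 1)
l(O, L) = 1
l(16, 6 + 3)² = 1² = 1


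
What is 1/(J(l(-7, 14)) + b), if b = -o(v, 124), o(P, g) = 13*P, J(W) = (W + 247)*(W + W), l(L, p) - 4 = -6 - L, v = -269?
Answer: 1/6017 ≈ 0.00016620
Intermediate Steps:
l(L, p) = -2 - L (l(L, p) = 4 + (-6 - L) = -2 - L)
J(W) = 2*W*(247 + W) (J(W) = (247 + W)*(2*W) = 2*W*(247 + W))
b = 3497 (b = -13*(-269) = -1*(-3497) = 3497)
1/(J(l(-7, 14)) + b) = 1/(2*(-2 - 1*(-7))*(247 + (-2 - 1*(-7))) + 3497) = 1/(2*(-2 + 7)*(247 + (-2 + 7)) + 3497) = 1/(2*5*(247 + 5) + 3497) = 1/(2*5*252 + 3497) = 1/(2520 + 3497) = 1/6017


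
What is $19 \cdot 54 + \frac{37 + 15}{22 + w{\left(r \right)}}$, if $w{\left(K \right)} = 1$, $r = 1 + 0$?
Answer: $\frac{23650}{23} \approx 1028.3$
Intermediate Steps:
$r = 1$
$19 \cdot 54 + \frac{37 + 15}{22 + w{\left(r \right)}} = 19 \cdot 54 + \frac{37 + 15}{22 + 1} = 1026 + \frac{52}{23} = \frac{23650}{23}$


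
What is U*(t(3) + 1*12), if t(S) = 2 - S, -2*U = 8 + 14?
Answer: -121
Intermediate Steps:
U = -11 (U = -(8 + 14)/2 = -½*22 = -11)
U*(t(3) + 1*12) = -11*((2 - 1*3) + 1*12) = -11*((2 - 3) + 12) = -11*(-1 + 12) = -11*11 = -121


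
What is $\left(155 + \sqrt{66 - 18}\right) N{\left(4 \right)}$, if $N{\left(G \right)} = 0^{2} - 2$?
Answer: $-310 - 8 \sqrt{3} \approx -323.86$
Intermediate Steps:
$N{\left(G \right)} = -2$ ($N{\left(G \right)} = 0 - 2 = -2$)
$\left(155 + \sqrt{66 - 18}\right) N{\left(4 \right)} = \left(155 + \sqrt{66 - 18}\right) \left(-2\right) = \left(155 + \sqrt{48}\right) \left(-2\right) = \left(155 + 4 \sqrt{3}\right) \left(-2\right) = -310 - 8 \sqrt{3}$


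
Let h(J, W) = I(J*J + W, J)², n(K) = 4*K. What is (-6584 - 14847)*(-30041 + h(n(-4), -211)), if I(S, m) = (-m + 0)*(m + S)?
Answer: -3970199905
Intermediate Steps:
I(S, m) = -m*(S + m) (I(S, m) = (-m)*(S + m) = -m*(S + m))
h(J, W) = J²*(J + W + J²)² (h(J, W) = (-J*((J*J + W) + J))² = (-J*((J² + W) + J))² = (-J*((W + J²) + J))² = (-J*(J + W + J²))² = J²*(J + W + J²)²)
(-6584 - 14847)*(-30041 + h(n(-4), -211)) = (-6584 - 14847)*(-30041 + (4*(-4))²*(4*(-4) - 211 + (4*(-4))²)²) = -21431*(-30041 + (-16)²*(-16 - 211 + (-16)²)²) = -21431*(-30041 + 256*(-16 - 211 + 256)²) = -21431*(-30041 + 256*29²) = -21431*(-30041 + 256*841) = -21431*(-30041 + 215296) = -21431*185255 = -3970199905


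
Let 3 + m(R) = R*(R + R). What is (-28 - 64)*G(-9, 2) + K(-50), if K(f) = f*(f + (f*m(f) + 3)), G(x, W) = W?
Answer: 12494666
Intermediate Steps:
m(R) = -3 + 2*R² (m(R) = -3 + R*(R + R) = -3 + R*(2*R) = -3 + 2*R²)
K(f) = f*(3 + f + f*(-3 + 2*f²)) (K(f) = f*(f + (f*(-3 + 2*f²) + 3)) = f*(f + (3 + f*(-3 + 2*f²))) = f*(3 + f + f*(-3 + 2*f²)))
(-28 - 64)*G(-9, 2) + K(-50) = (-28 - 64)*2 - 50*(3 - 2*(-50) + 2*(-50)³) = -92*2 - 50*(3 + 100 + 2*(-125000)) = -184 - 50*(3 + 100 - 250000) = -184 - 50*(-249897) = -184 + 12494850 = 12494666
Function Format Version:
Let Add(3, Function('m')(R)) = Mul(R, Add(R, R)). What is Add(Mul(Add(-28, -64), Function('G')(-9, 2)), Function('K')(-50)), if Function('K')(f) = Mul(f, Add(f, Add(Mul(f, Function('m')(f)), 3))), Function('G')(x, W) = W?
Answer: 12494666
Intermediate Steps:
Function('m')(R) = Add(-3, Mul(2, Pow(R, 2))) (Function('m')(R) = Add(-3, Mul(R, Add(R, R))) = Add(-3, Mul(R, Mul(2, R))) = Add(-3, Mul(2, Pow(R, 2))))
Function('K')(f) = Mul(f, Add(3, f, Mul(f, Add(-3, Mul(2, Pow(f, 2)))))) (Function('K')(f) = Mul(f, Add(f, Add(Mul(f, Add(-3, Mul(2, Pow(f, 2)))), 3))) = Mul(f, Add(f, Add(3, Mul(f, Add(-3, Mul(2, Pow(f, 2))))))) = Mul(f, Add(3, f, Mul(f, Add(-3, Mul(2, Pow(f, 2)))))))
Add(Mul(Add(-28, -64), Function('G')(-9, 2)), Function('K')(-50)) = Add(Mul(Add(-28, -64), 2), Mul(-50, Add(3, Mul(-2, -50), Mul(2, Pow(-50, 3))))) = Add(Mul(-92, 2), Mul(-50, Add(3, 100, Mul(2, -125000)))) = Add(-184, Mul(-50, Add(3, 100, -250000))) = Add(-184, Mul(-50, -249897)) = Add(-184, 12494850) = 12494666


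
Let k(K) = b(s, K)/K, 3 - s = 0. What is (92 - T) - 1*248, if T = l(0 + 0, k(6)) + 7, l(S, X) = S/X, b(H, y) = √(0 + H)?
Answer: -163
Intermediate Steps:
s = 3 (s = 3 - 1*0 = 3 + 0 = 3)
b(H, y) = √H
k(K) = √3/K
T = 7 (T = (0 + 0)/((√3/6)) + 7 = 0/((√3*(⅙))) + 7 = 0/((√3/6)) + 7 = 0*(2*√3) + 7 = 0 + 7 = 7)
(92 - T) - 1*248 = (92 - 1*7) - 1*248 = (92 - 7) - 248 = 85 - 248 = -163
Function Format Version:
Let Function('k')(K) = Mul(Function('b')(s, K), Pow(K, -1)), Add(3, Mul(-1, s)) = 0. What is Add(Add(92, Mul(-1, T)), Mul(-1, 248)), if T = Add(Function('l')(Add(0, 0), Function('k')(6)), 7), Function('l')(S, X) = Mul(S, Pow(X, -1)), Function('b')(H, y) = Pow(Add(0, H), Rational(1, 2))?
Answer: -163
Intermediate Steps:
s = 3 (s = Add(3, Mul(-1, 0)) = Add(3, 0) = 3)
Function('b')(H, y) = Pow(H, Rational(1, 2))
Function('k')(K) = Mul(Pow(3, Rational(1, 2)), Pow(K, -1))
T = 7 (T = Add(Mul(Add(0, 0), Pow(Mul(Pow(3, Rational(1, 2)), Pow(6, -1)), -1)), 7) = Add(Mul(0, Pow(Mul(Pow(3, Rational(1, 2)), Rational(1, 6)), -1)), 7) = Add(Mul(0, Pow(Mul(Rational(1, 6), Pow(3, Rational(1, 2))), -1)), 7) = Add(Mul(0, Mul(2, Pow(3, Rational(1, 2)))), 7) = Add(0, 7) = 7)
Add(Add(92, Mul(-1, T)), Mul(-1, 248)) = Add(Add(92, Mul(-1, 7)), Mul(-1, 248)) = Add(Add(92, -7), -248) = Add(85, -248) = -163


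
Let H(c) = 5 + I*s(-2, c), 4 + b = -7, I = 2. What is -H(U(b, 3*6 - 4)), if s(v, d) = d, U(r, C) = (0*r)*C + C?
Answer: -33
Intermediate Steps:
b = -11 (b = -4 - 7 = -11)
U(r, C) = C (U(r, C) = 0*C + C = 0 + C = C)
H(c) = 5 + 2*c
-H(U(b, 3*6 - 4)) = -(5 + 2*(3*6 - 4)) = -(5 + 2*(18 - 4)) = -(5 + 2*14) = -(5 + 28) = -1*33 = -33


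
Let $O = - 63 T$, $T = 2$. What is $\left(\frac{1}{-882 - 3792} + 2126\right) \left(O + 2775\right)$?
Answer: $\frac{8774303009}{1558} \approx 5.6318 \cdot 10^{6}$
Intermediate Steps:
$O = -126$ ($O = \left(-63\right) 2 = -126$)
$\left(\frac{1}{-882 - 3792} + 2126\right) \left(O + 2775\right) = \left(\frac{1}{-882 - 3792} + 2126\right) \left(-126 + 2775\right) = \left(\frac{1}{-4674} + 2126\right) 2649 = \left(- \frac{1}{4674} + 2126\right) 2649 = \frac{9936923}{4674} \cdot 2649 = \frac{8774303009}{1558}$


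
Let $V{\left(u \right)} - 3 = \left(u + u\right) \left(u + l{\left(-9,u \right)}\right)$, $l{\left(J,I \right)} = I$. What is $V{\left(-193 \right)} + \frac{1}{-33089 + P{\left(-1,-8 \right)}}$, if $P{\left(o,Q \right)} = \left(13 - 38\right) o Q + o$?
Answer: $\frac{4960176709}{33290} \approx 1.49 \cdot 10^{5}$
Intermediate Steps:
$P{\left(o,Q \right)} = o - 25 Q o$ ($P{\left(o,Q \right)} = \left(13 - 38\right) o Q + o = - 25 o Q + o = - 25 Q o + o = o - 25 Q o$)
$V{\left(u \right)} = 3 + 4 u^{2}$ ($V{\left(u \right)} = 3 + \left(u + u\right) \left(u + u\right) = 3 + 2 u 2 u = 3 + 4 u^{2}$)
$V{\left(-193 \right)} + \frac{1}{-33089 + P{\left(-1,-8 \right)}} = \left(3 + 4 \left(-193\right)^{2}\right) + \frac{1}{-33089 - \left(1 - -200\right)} = \left(3 + 4 \cdot 37249\right) + \frac{1}{-33089 - \left(1 + 200\right)} = \left(3 + 148996\right) + \frac{1}{-33089 - 201} = 148999 + \frac{1}{-33089 - 201} = 148999 + \frac{1}{-33290} = 148999 - \frac{1}{33290} = \frac{4960176709}{33290}$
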